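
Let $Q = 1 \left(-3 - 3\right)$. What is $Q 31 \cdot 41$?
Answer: $-7626$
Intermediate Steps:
$Q = -6$ ($Q = 1 \left(-6\right) = -6$)
$Q 31 \cdot 41 = \left(-6\right) 31 \cdot 41 = \left(-186\right) 41 = -7626$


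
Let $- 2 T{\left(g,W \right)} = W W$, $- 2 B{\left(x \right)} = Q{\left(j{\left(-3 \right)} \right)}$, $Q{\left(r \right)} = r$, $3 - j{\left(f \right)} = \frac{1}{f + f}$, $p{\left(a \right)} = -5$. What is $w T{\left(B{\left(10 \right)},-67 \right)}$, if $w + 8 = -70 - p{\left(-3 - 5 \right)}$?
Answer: $\frac{327697}{2} \approx 1.6385 \cdot 10^{5}$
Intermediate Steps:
$j{\left(f \right)} = 3 - \frac{1}{2 f}$ ($j{\left(f \right)} = 3 - \frac{1}{f + f} = 3 - \frac{1}{2 f}$)
$B{\left(x \right)} = - \frac{19}{12}$ ($B{\left(x \right)} = - \frac{3 - \frac{1}{2 \left(-3\right)}}{2} = - \frac{3 - - \frac{1}{6}}{2} = - \frac{3 + \frac{1}{6}}{2} = \left(- \frac{1}{2}\right) \frac{19}{6} = - \frac{19}{12}$)
$T{\left(g,W \right)} = - \frac{W^{2}}{2}$ ($T{\left(g,W \right)} = - \frac{W W}{2} = - \frac{W^{2}}{2}$)
$w = -73$ ($w = -8 - 65 = -73$)
$w T{\left(B{\left(10 \right)},-67 \right)} = - 73 \left(- \frac{\left(-67\right)^{2}}{2}\right) = - 73 \left(\left(- \frac{1}{2}\right) 4489\right) = \left(-73\right) \left(- \frac{4489}{2}\right) = \frac{327697}{2}$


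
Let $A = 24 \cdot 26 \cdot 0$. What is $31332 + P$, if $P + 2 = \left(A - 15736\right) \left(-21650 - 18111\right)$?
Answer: $625710426$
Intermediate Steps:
$A = 0$ ($A = 624 \cdot 0 = 0$)
$P = 625679094$ ($P = -2 + \left(0 - 15736\right) \left(-21650 - 18111\right) = -2 - -625679096 = -2 + 625679096 = 625679094$)
$31332 + P = 31332 + 625679094 = 625710426$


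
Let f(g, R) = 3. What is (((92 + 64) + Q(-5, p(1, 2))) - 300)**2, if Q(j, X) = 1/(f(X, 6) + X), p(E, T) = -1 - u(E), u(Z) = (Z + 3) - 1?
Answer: 21025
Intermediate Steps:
u(Z) = 2 + Z (u(Z) = (3 + Z) - 1 = 2 + Z)
p(E, T) = -3 - E (p(E, T) = -1 - (2 + E) = -1 + (-2 - E) = -3 - E)
Q(j, X) = 1/(3 + X)
(((92 + 64) + Q(-5, p(1, 2))) - 300)**2 = (((92 + 64) + 1/(3 + (-3 - 1*1))) - 300)**2 = ((156 + 1/(3 + (-3 - 1))) - 300)**2 = ((156 + 1/(3 - 4)) - 300)**2 = ((156 + 1/(-1)) - 300)**2 = ((156 - 1) - 300)**2 = (155 - 300)**2 = (-145)**2 = 21025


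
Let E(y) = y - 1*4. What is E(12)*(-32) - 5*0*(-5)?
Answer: -256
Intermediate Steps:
E(y) = -4 + y (E(y) = y - 4 = -4 + y)
E(12)*(-32) - 5*0*(-5) = (-4 + 12)*(-32) - 5*0*(-5) = 8*(-32) + 0*(-5) = -256 + 0 = -256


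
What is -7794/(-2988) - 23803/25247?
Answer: 6980653/4191002 ≈ 1.6656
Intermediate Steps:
-7794/(-2988) - 23803/25247 = -7794*(-1/2988) - 23803*1/25247 = 433/166 - 23803/25247 = 6980653/4191002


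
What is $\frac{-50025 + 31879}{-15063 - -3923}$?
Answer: $\frac{9073}{5570} \approx 1.6289$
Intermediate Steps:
$\frac{-50025 + 31879}{-15063 - -3923} = - \frac{18146}{-15063 + 3923} = - \frac{18146}{-11140} = \left(-18146\right) \left(- \frac{1}{11140}\right) = \frac{9073}{5570}$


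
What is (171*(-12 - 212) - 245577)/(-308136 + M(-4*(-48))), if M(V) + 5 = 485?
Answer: 94627/102552 ≈ 0.92272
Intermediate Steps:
M(V) = 480 (M(V) = -5 + 485 = 480)
(171*(-12 - 212) - 245577)/(-308136 + M(-4*(-48))) = (171*(-12 - 212) - 245577)/(-308136 + 480) = (171*(-224) - 245577)/(-307656) = (-38304 - 245577)*(-1/307656) = -283881*(-1/307656) = 94627/102552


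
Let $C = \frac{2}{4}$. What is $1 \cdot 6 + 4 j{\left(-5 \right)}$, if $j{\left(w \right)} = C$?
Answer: $8$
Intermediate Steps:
$C = \frac{1}{2}$ ($C = 2 \cdot \frac{1}{4} = \frac{1}{2} \approx 0.5$)
$j{\left(w \right)} = \frac{1}{2}$
$1 \cdot 6 + 4 j{\left(-5 \right)} = 1 \cdot 6 + 4 \cdot \frac{1}{2} = 6 + 2 = 8$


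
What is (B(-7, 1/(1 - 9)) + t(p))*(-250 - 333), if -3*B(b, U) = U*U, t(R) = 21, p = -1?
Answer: -2350073/192 ≈ -12240.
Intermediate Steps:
B(b, U) = -U²/3 (B(b, U) = -U*U/3 = -U²/3)
(B(-7, 1/(1 - 9)) + t(p))*(-250 - 333) = (-1/(3*(1 - 9)²) + 21)*(-250 - 333) = (-(1/(-8))²/3 + 21)*(-583) = (-(-⅛)²/3 + 21)*(-583) = (-⅓*1/64 + 21)*(-583) = (-1/192 + 21)*(-583) = (4031/192)*(-583) = -2350073/192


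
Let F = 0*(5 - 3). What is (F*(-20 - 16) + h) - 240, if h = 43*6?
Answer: 18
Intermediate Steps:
F = 0 (F = 0*2 = 0)
h = 258
(F*(-20 - 16) + h) - 240 = (0*(-20 - 16) + 258) - 240 = (0*(-36) + 258) - 240 = (0 + 258) - 240 = 258 - 240 = 18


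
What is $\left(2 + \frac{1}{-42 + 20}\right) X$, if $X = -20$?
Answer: $- \frac{430}{11} \approx -39.091$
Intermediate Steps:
$\left(2 + \frac{1}{-42 + 20}\right) X = \left(2 + \frac{1}{-42 + 20}\right) \left(-20\right) = \left(2 + \frac{1}{-22}\right) \left(-20\right) = \left(2 - \frac{1}{22}\right) \left(-20\right) = \frac{43}{22} \left(-20\right) = - \frac{430}{11}$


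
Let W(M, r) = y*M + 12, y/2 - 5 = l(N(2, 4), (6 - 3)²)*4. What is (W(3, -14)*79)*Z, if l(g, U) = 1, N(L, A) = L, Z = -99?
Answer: -516186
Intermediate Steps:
y = 18 (y = 10 + 2*(1*4) = 10 + 2*4 = 10 + 8 = 18)
W(M, r) = 12 + 18*M (W(M, r) = 18*M + 12 = 12 + 18*M)
(W(3, -14)*79)*Z = ((12 + 18*3)*79)*(-99) = ((12 + 54)*79)*(-99) = (66*79)*(-99) = 5214*(-99) = -516186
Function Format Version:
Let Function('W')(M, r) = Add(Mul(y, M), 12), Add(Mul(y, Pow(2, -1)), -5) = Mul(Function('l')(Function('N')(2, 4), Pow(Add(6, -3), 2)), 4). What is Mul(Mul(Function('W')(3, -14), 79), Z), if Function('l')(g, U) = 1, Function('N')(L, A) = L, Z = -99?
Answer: -516186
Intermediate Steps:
y = 18 (y = Add(10, Mul(2, Mul(1, 4))) = Add(10, Mul(2, 4)) = Add(10, 8) = 18)
Function('W')(M, r) = Add(12, Mul(18, M)) (Function('W')(M, r) = Add(Mul(18, M), 12) = Add(12, Mul(18, M)))
Mul(Mul(Function('W')(3, -14), 79), Z) = Mul(Mul(Add(12, Mul(18, 3)), 79), -99) = Mul(Mul(Add(12, 54), 79), -99) = Mul(Mul(66, 79), -99) = Mul(5214, -99) = -516186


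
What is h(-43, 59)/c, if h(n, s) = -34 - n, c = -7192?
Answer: -9/7192 ≈ -0.0012514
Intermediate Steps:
h(-43, 59)/c = (-34 - 1*(-43))/(-7192) = (-34 + 43)*(-1/7192) = 9*(-1/7192) = -9/7192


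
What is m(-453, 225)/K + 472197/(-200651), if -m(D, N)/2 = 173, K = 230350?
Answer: -291016054/123582775 ≈ -2.3548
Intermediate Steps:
m(D, N) = -346 (m(D, N) = -2*173 = -346)
m(-453, 225)/K + 472197/(-200651) = -346/230350 + 472197/(-200651) = -346*1/230350 + 472197*(-1/200651) = -173/115175 - 42927/18241 = -291016054/123582775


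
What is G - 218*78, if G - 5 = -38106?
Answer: -55105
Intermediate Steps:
G = -38101 (G = 5 - 38106 = -38101)
G - 218*78 = -38101 - 218*78 = -38101 - 17004 = -55105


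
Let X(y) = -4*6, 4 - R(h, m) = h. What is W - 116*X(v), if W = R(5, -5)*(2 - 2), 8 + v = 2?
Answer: 2784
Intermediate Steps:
v = -6 (v = -8 + 2 = -6)
R(h, m) = 4 - h
W = 0 (W = (4 - 1*5)*(2 - 2) = (4 - 5)*0 = -1*0 = 0)
X(y) = -24
W - 116*X(v) = 0 - 116*(-24) = 0 + 2784 = 2784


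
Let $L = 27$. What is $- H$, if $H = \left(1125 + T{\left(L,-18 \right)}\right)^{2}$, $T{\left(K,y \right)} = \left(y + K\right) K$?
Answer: $-1871424$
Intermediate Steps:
$T{\left(K,y \right)} = K \left(K + y\right)$ ($T{\left(K,y \right)} = \left(K + y\right) K = K \left(K + y\right)$)
$H = 1871424$ ($H = \left(1125 + 27 \left(27 - 18\right)\right)^{2} = \left(1125 + 27 \cdot 9\right)^{2} = \left(1125 + 243\right)^{2} = 1368^{2} = 1871424$)
$- H = \left(-1\right) 1871424 = -1871424$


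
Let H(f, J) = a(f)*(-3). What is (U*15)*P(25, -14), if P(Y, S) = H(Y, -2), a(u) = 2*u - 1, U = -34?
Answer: 74970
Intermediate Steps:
a(u) = -1 + 2*u
H(f, J) = 3 - 6*f (H(f, J) = (-1 + 2*f)*(-3) = 3 - 6*f)
P(Y, S) = 3 - 6*Y
(U*15)*P(25, -14) = (-34*15)*(3 - 6*25) = -510*(3 - 150) = -510*(-147) = 74970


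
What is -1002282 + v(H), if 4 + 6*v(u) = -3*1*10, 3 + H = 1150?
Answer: -3006863/3 ≈ -1.0023e+6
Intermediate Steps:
H = 1147 (H = -3 + 1150 = 1147)
v(u) = -17/3 (v(u) = -2/3 + (-3*1*10)/6 = -2/3 + (-3*10)/6 = -2/3 + (1/6)*(-30) = -2/3 - 5 = -17/3)
-1002282 + v(H) = -1002282 - 17/3 = -3006863/3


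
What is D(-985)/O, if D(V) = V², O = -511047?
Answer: -970225/511047 ≈ -1.8985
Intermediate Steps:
D(-985)/O = (-985)²/(-511047) = 970225*(-1/511047) = -970225/511047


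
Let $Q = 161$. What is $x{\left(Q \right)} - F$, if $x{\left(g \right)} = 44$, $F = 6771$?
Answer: $-6727$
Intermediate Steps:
$x{\left(Q \right)} - F = 44 - 6771 = -6727$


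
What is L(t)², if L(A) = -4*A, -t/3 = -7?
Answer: 7056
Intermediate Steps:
t = 21 (t = -3*(-7) = 21)
L(t)² = (-4*21)² = (-84)² = 7056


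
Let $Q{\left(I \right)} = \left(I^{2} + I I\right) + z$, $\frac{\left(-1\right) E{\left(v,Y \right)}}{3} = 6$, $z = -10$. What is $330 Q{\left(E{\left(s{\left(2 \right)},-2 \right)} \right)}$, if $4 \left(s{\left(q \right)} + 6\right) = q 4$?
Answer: $210540$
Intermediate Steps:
$s{\left(q \right)} = -6 + q$ ($s{\left(q \right)} = -6 + \frac{q 4}{4} = -6 + \frac{4 q}{4} = -6 + q$)
$E{\left(v,Y \right)} = -18$ ($E{\left(v,Y \right)} = \left(-3\right) 6 = -18$)
$Q{\left(I \right)} = -10 + 2 I^{2}$ ($Q{\left(I \right)} = \left(I^{2} + I I\right) - 10 = \left(I^{2} + I^{2}\right) - 10 = 2 I^{2} - 10 = -10 + 2 I^{2}$)
$330 Q{\left(E{\left(s{\left(2 \right)},-2 \right)} \right)} = 330 \left(-10 + 2 \left(-18\right)^{2}\right) = 330 \left(-10 + 2 \cdot 324\right) = 330 \left(-10 + 648\right) = 330 \cdot 638 = 210540$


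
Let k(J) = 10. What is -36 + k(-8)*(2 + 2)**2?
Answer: 124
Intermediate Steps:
-36 + k(-8)*(2 + 2)**2 = -36 + 10*(2 + 2)**2 = -36 + 10*4**2 = -36 + 10*16 = -36 + 160 = 124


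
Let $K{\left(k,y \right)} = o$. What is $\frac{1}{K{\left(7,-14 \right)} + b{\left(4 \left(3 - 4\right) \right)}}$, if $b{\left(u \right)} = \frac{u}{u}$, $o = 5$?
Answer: $\frac{1}{6} \approx 0.16667$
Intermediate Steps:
$b{\left(u \right)} = 1$
$K{\left(k,y \right)} = 5$
$\frac{1}{K{\left(7,-14 \right)} + b{\left(4 \left(3 - 4\right) \right)}} = \frac{1}{5 + 1} = \frac{1}{6}$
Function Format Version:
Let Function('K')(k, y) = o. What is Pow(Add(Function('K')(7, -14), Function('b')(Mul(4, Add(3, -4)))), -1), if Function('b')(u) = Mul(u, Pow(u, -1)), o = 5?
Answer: Rational(1, 6) ≈ 0.16667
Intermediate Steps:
Function('b')(u) = 1
Function('K')(k, y) = 5
Pow(Add(Function('K')(7, -14), Function('b')(Mul(4, Add(3, -4)))), -1) = Pow(Add(5, 1), -1) = Pow(6, -1) = Rational(1, 6)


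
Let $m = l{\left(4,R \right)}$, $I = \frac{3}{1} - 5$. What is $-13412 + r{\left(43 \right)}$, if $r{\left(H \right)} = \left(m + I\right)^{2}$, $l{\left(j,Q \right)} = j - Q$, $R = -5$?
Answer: $-13363$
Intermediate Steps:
$I = -2$ ($I = 3 \cdot 1 - 5 = 3 - 5 = -2$)
$m = 9$ ($m = 4 - -5 = 4 + 5 = 9$)
$r{\left(H \right)} = 49$ ($r{\left(H \right)} = \left(9 - 2\right)^{2} = 7^{2} = 49$)
$-13412 + r{\left(43 \right)} = -13412 + 49 = -13363$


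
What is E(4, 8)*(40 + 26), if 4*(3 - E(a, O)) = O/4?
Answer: 165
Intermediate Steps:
E(a, O) = 3 - O/16 (E(a, O) = 3 - O/(4*4) = 3 - O/16)
E(4, 8)*(40 + 26) = (3 - 1/16*8)*(40 + 26) = (3 - 1/2)*66 = (5/2)*66 = 165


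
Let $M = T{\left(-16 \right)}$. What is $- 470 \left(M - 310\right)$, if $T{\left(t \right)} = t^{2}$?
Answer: $25380$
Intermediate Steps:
$M = 256$ ($M = \left(-16\right)^{2} = 256$)
$- 470 \left(M - 310\right) = - 470 \left(256 - 310\right) = \left(-470\right) \left(-54\right) = 25380$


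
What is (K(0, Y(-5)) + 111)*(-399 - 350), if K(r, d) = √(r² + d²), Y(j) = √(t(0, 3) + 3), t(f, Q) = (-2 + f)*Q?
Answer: -83139 - 749*I*√3 ≈ -83139.0 - 1297.3*I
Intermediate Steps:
t(f, Q) = Q*(-2 + f)
Y(j) = I*√3 (Y(j) = √(3*(-2 + 0) + 3) = √(3*(-2) + 3) = √(-6 + 3) = √(-3) = I*√3)
K(r, d) = √(d² + r²)
(K(0, Y(-5)) + 111)*(-399 - 350) = (√((I*√3)² + 0²) + 111)*(-399 - 350) = (√(-3 + 0) + 111)*(-749) = (√(-3) + 111)*(-749) = (I*√3 + 111)*(-749) = (111 + I*√3)*(-749) = -83139 - 749*I*√3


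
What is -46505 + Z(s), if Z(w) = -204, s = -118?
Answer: -46709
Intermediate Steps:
-46505 + Z(s) = -46505 - 204 = -46709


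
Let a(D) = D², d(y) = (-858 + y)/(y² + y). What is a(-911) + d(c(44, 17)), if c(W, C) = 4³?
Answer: 1726235283/2080 ≈ 8.2992e+5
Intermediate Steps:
c(W, C) = 64
d(y) = (-858 + y)/(y + y²)
a(-911) + d(c(44, 17)) = (-911)² + (-858 + 64)/(64*(1 + 64)) = 829921 + (1/64)*(-794)/65 = 829921 + (1/64)*(1/65)*(-794) = 829921 - 397/2080 = 1726235283/2080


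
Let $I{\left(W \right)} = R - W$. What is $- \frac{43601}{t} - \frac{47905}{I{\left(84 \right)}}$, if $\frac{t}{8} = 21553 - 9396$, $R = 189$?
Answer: $- \frac{932725357}{2042376} \approx -456.69$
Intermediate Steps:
$I{\left(W \right)} = 189 - W$
$t = 97256$ ($t = 8 \left(21553 - 9396\right) = 8 \cdot 12157 = 97256$)
$- \frac{43601}{t} - \frac{47905}{I{\left(84 \right)}} = - \frac{43601}{97256} - \frac{47905}{189 - 84} = \left(-43601\right) \frac{1}{97256} - \frac{47905}{189 - 84} = - \frac{43601}{97256} - \frac{47905}{105} = - \frac{43601}{97256} - \frac{9581}{21} = - \frac{932725357}{2042376}$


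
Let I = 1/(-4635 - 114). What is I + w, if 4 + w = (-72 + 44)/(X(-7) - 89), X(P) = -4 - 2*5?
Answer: -1823719/489147 ≈ -3.7284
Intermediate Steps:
X(P) = -14 (X(P) = -4 - 10 = -14)
I = -1/4749 (I = 1/(-4749) = -1/4749 ≈ -0.00021057)
w = -384/103 (w = -4 + (-72 + 44)/(-14 - 89) = -4 - 28/(-103) = -4 - 1/103*(-28) = -4 + 28/103 = -384/103 ≈ -3.7282)
I + w = -1/4749 - 384/103 = -1823719/489147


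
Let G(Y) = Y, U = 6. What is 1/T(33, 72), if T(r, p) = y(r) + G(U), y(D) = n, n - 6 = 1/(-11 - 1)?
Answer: 12/143 ≈ 0.083916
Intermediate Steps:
n = 71/12 (n = 6 + 1/(-11 - 1) = 6 + 1/(-12) = 6 - 1/12 = 71/12 ≈ 5.9167)
y(D) = 71/12
T(r, p) = 143/12 (T(r, p) = 71/12 + 6 = 143/12)
1/T(33, 72) = 1/(143/12) = 12/143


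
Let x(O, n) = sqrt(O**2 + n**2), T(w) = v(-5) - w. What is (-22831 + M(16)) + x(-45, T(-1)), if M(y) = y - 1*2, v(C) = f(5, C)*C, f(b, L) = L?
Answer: -22817 + sqrt(2701) ≈ -22765.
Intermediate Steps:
v(C) = C**2 (v(C) = C*C = C**2)
M(y) = -2 + y (M(y) = y - 2 = -2 + y)
T(w) = 25 - w (T(w) = (-5)**2 - w = 25 - w)
(-22831 + M(16)) + x(-45, T(-1)) = (-22831 + (-2 + 16)) + sqrt((-45)**2 + (25 - 1*(-1))**2) = (-22831 + 14) + sqrt(2025 + (25 + 1)**2) = -22817 + sqrt(2025 + 26**2) = -22817 + sqrt(2025 + 676) = -22817 + sqrt(2701)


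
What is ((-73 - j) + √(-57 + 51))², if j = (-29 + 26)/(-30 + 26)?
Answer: 86929/16 - 295*I*√6/2 ≈ 5433.1 - 361.3*I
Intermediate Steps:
j = ¾ (j = -3/(-4) = -3*(-¼) = ¾ ≈ 0.75000)
((-73 - j) + √(-57 + 51))² = ((-73 - 1*¾) + √(-57 + 51))² = ((-73 - ¾) + √(-6))² = (-295/4 + I*√6)²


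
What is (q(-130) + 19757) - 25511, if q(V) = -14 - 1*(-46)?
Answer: -5722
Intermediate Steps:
q(V) = 32 (q(V) = -14 + 46 = 32)
(q(-130) + 19757) - 25511 = (32 + 19757) - 25511 = 19789 - 25511 = -5722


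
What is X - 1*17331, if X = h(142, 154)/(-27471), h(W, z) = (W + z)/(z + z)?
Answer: -36659692451/2115267 ≈ -17331.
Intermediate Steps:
h(W, z) = (W + z)/(2*z) (h(W, z) = (W + z)/((2*z)) = (W + z)*(1/(2*z)) = (W + z)/(2*z))
X = -74/2115267 (X = ((½)*(142 + 154)/154)/(-27471) = ((½)*(1/154)*296)*(-1/27471) = (74/77)*(-1/27471) = -74/2115267 ≈ -3.4984e-5)
X - 1*17331 = -74/2115267 - 1*17331 = -74/2115267 - 17331 = -36659692451/2115267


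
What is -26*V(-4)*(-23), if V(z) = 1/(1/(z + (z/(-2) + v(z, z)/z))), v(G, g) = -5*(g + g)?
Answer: -7176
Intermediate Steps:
v(G, g) = -10*g
V(z) = -10 + z/2 (V(z) = 1/(1/(z + (z/(-2) + (-10*z)/z))) = 1/(1/(z + (z*(-1/2) - 10))) = 1/(1/(z + (-z/2 - 10))) = 1/(1/(z + (-10 - z/2))) = 1/(1/(-10 + z/2)) = -10 + z/2)
-26*V(-4)*(-23) = -26*(-10 + (1/2)*(-4))*(-23) = -26*(-10 - 2)*(-23) = -26*(-12)*(-23) = 312*(-23) = -7176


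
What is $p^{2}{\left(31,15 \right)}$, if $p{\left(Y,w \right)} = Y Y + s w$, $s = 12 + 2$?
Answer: $1371241$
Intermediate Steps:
$s = 14$
$p{\left(Y,w \right)} = Y^{2} + 14 w$ ($p{\left(Y,w \right)} = Y Y + 14 w = Y^{2} + 14 w$)
$p^{2}{\left(31,15 \right)} = \left(31^{2} + 14 \cdot 15\right)^{2} = \left(961 + 210\right)^{2} = 1171^{2} = 1371241$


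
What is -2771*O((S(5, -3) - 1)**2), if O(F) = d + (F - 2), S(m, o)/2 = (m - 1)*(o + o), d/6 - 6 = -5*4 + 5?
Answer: -6497995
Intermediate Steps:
d = -54 (d = 36 + 6*(-5*4 + 5) = 36 + 6*(-20 + 5) = 36 + 6*(-15) = 36 - 90 = -54)
S(m, o) = 4*o*(-1 + m) (S(m, o) = 2*((m - 1)*(o + o)) = 2*((-1 + m)*(2*o)) = 2*(2*o*(-1 + m)) = 4*o*(-1 + m))
O(F) = -56 + F (O(F) = -54 + (F - 2) = -54 + (-2 + F) = -56 + F)
-2771*O((S(5, -3) - 1)**2) = -2771*(-56 + (4*(-3)*(-1 + 5) - 1)**2) = -2771*(-56 + (4*(-3)*4 - 1)**2) = -2771*(-56 + (-48 - 1)**2) = -2771*(-56 + (-49)**2) = -2771*(-56 + 2401) = -2771*2345 = -6497995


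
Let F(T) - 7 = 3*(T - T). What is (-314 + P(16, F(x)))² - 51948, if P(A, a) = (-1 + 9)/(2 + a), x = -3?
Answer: 3733336/81 ≈ 46091.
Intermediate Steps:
F(T) = 7 (F(T) = 7 + 3*(T - T) = 7 + 3*0 = 7 + 0 = 7)
P(A, a) = 8/(2 + a)
(-314 + P(16, F(x)))² - 51948 = (-314 + 8/(2 + 7))² - 51948 = (-314 + 8/9)² - 51948 = (-2818/9)² - 51948 = 7941124/81 - 51948 = 3733336/81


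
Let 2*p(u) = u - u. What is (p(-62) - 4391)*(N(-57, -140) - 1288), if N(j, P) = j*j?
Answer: -8610751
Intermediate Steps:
p(u) = 0 (p(u) = (u - u)/2 = (½)*0 = 0)
N(j, P) = j²
(p(-62) - 4391)*(N(-57, -140) - 1288) = (0 - 4391)*((-57)² - 1288) = -4391*(3249 - 1288) = -4391*1961 = -8610751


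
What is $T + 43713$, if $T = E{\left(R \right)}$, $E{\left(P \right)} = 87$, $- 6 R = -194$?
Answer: $43800$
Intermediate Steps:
$R = \frac{97}{3}$ ($R = \left(- \frac{1}{6}\right) \left(-194\right) = \frac{97}{3} \approx 32.333$)
$T = 87$
$T + 43713 = 87 + 43713 = 43800$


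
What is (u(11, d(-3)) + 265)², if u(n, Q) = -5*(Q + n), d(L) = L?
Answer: 50625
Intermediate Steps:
u(n, Q) = -5*Q - 5*n
(u(11, d(-3)) + 265)² = ((-5*(-3) - 5*11) + 265)² = ((15 - 55) + 265)² = (-40 + 265)² = 225² = 50625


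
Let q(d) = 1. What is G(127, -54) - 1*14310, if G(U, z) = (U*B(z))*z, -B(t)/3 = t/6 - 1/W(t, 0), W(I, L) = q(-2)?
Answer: -220050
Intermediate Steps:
W(I, L) = 1
B(t) = 3 - t/2 (B(t) = -3*(t/6 - 1/1) = -3*(t*(1/6) - 1*1) = -3*(t/6 - 1) = -3*(-1 + t/6) = 3 - t/2)
G(U, z) = U*z*(3 - z/2) (G(U, z) = (U*(3 - z/2))*z = U*z*(3 - z/2))
G(127, -54) - 1*14310 = (1/2)*127*(-54)*(6 - 1*(-54)) - 1*14310 = (1/2)*127*(-54)*(6 + 54) - 14310 = (1/2)*127*(-54)*60 - 14310 = -205740 - 14310 = -220050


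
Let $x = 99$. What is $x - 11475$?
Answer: $-11376$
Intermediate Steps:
$x - 11475 = 99 - 11475 = -11376$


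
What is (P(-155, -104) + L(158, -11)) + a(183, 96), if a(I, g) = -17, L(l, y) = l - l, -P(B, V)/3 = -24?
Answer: 55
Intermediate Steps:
P(B, V) = 72 (P(B, V) = -3*(-24) = 72)
L(l, y) = 0
(P(-155, -104) + L(158, -11)) + a(183, 96) = (72 + 0) - 17 = 72 - 17 = 55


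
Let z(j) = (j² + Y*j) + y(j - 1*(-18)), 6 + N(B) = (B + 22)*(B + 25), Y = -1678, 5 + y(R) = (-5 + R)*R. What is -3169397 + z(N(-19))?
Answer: -3188644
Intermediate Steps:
y(R) = -5 + R*(-5 + R) (y(R) = -5 + (-5 + R)*R = -5 + R*(-5 + R))
N(B) = -6 + (22 + B)*(25 + B) (N(B) = -6 + (B + 22)*(B + 25) = -6 + (22 + B)*(25 + B))
z(j) = -95 + j² + (18 + j)² - 1683*j (z(j) = (j² - 1678*j) + (-5 + (j - 1*(-18))² - 5*(j - 1*(-18))) = (j² - 1678*j) + (-5 + (j + 18)² - 5*(j + 18)) = (j² - 1678*j) + (-5 + (18 + j)² - 5*(18 + j)) = (j² - 1678*j) + (-5 + (18 + j)² + (-90 - 5*j)) = (j² - 1678*j) + (-95 + (18 + j)² - 5*j) = -95 + j² + (18 + j)² - 1683*j)
-3169397 + z(N(-19)) = -3169397 + (229 - 1647*(544 + (-19)² + 47*(-19)) + 2*(544 + (-19)² + 47*(-19))²) = -3169397 + (229 - 1647*(544 + 361 - 893) + 2*(544 + 361 - 893)²) = -3169397 + (229 - 1647*12 + 2*12²) = -3169397 + (229 - 19764 + 2*144) = -3169397 + (229 - 19764 + 288) = -3169397 - 19247 = -3188644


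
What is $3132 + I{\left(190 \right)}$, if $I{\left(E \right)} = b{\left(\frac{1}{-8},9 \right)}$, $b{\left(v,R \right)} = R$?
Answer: $3141$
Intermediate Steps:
$I{\left(E \right)} = 9$
$3132 + I{\left(190 \right)} = 3132 + 9 = 3141$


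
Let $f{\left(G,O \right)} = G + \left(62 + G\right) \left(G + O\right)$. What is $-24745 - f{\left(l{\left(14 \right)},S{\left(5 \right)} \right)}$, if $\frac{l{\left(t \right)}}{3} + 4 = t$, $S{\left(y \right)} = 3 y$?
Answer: $-28915$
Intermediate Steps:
$l{\left(t \right)} = -12 + 3 t$
$-24745 - f{\left(l{\left(14 \right)},S{\left(5 \right)} \right)} = -24745 - \left(\left(-12 + 3 \cdot 14\right)^{2} + 62 \cdot 3 \cdot 5 + 63 \left(-12 + 3 \cdot 14\right) + \left(-12 + 3 \cdot 14\right) 3 \cdot 5\right) = -24745 - \left(\left(-12 + 42\right)^{2} + 62 \cdot 15 + 63 \left(-12 + 42\right) + \left(-12 + 42\right) 15\right) = -24745 - \left(30^{2} + 930 + 63 \cdot 30 + 30 \cdot 15\right) = -24745 - \left(900 + 930 + 1890 + 450\right) = -24745 - 4170 = -28915$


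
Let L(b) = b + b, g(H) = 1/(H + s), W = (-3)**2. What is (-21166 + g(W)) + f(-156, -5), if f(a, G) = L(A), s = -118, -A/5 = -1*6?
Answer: -2300555/109 ≈ -21106.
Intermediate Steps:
W = 9
A = 30 (A = -(-5)*6 = -5*(-6) = 30)
g(H) = 1/(-118 + H) (g(H) = 1/(H - 118) = 1/(-118 + H))
L(b) = 2*b
f(a, G) = 60 (f(a, G) = 2*30 = 60)
(-21166 + g(W)) + f(-156, -5) = (-21166 + 1/(-118 + 9)) + 60 = (-21166 + 1/(-109)) + 60 = (-21166 - 1/109) + 60 = -2307095/109 + 60 = -2300555/109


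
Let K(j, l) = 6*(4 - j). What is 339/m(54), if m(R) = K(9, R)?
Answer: -113/10 ≈ -11.300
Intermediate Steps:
K(j, l) = 24 - 6*j
m(R) = -30 (m(R) = 24 - 6*9 = 24 - 54 = -30)
339/m(54) = 339/(-30) = 339*(-1/30) = -113/10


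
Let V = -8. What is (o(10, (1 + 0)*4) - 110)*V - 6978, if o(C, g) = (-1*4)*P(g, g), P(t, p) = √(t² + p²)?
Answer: -6098 + 128*√2 ≈ -5917.0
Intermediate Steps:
P(t, p) = √(p² + t²)
o(C, g) = -4*√2*√(g²) (o(C, g) = (-1*4)*√(g² + g²) = -4*√2*√(g²))
(o(10, (1 + 0)*4) - 110)*V - 6978 = (-4*√2*√(((1 + 0)*4)²) - 110)*(-8) - 6978 = (-4*√2*√((1*4)²) - 110)*(-8) - 6978 = (-4*√2*√(4²) - 110)*(-8) - 6978 = (-4*√2*√16 - 110)*(-8) - 6978 = (-4*√2*4 - 110)*(-8) - 6978 = (-16*√2 - 110)*(-8) - 6978 = (-110 - 16*√2)*(-8) - 6978 = (880 + 128*√2) - 6978 = -6098 + 128*√2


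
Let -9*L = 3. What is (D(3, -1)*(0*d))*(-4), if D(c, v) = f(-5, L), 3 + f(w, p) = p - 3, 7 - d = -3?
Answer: 0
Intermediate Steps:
d = 10 (d = 7 - 1*(-3) = 7 + 3 = 10)
L = -⅓ (L = -⅑*3 = -⅓ ≈ -0.33333)
f(w, p) = -6 + p (f(w, p) = -3 + (p - 3) = -3 + (-3 + p) = -6 + p)
D(c, v) = -19/3 (D(c, v) = -6 - ⅓ = -19/3)
(D(3, -1)*(0*d))*(-4) = -0*10*(-4) = -19/3*0*(-4) = 0*(-4) = 0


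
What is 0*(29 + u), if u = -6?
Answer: 0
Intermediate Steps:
0*(29 + u) = 0*(29 - 6) = 0*23 = 0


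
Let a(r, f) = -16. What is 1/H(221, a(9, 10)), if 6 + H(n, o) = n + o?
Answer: 1/199 ≈ 0.0050251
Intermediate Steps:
H(n, o) = -6 + n + o (H(n, o) = -6 + (n + o) = -6 + n + o)
1/H(221, a(9, 10)) = 1/(-6 + 221 - 16) = 1/199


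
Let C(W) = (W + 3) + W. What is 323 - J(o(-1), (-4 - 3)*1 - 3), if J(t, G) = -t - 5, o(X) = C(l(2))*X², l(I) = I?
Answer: 335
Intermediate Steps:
C(W) = 3 + 2*W (C(W) = (3 + W) + W = 3 + 2*W)
o(X) = 7*X² (o(X) = (3 + 2*2)*X² = (3 + 4)*X² = 7*X²)
J(t, G) = -5 - t
323 - J(o(-1), (-4 - 3)*1 - 3) = 323 - (-5 - 7*(-1)²) = 323 - (-5 - 7) = 323 - 1*(-12) = 323 + 12 = 335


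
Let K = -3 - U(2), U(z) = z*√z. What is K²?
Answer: 17 + 12*√2 ≈ 33.971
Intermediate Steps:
U(z) = z^(3/2)
K = -3 - 2*√2 (K = -3 - 2^(3/2) = -3 - 2*√2 ≈ -5.8284)
K² = (-3 - 2*√2)²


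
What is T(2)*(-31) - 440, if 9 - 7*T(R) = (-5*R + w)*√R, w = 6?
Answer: -3359/7 - 124*√2/7 ≈ -504.91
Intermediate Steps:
T(R) = 9/7 - √R*(6 - 5*R)/7 (T(R) = 9/7 - (-5*R + 6)*√R/7 = 9/7 - (6 - 5*R)*√R/7 = 9/7 - √R*(6 - 5*R)/7)
T(2)*(-31) - 440 = (9/7 - 6*√2/7 + 5*2^(3/2)/7)*(-31) - 440 = (9/7 - 6*√2/7 + 5*(2*√2)/7)*(-31) - 440 = (9/7 - 6*√2/7 + 10*√2/7)*(-31) - 440 = (9/7 + 4*√2/7)*(-31) - 440 = (-279/7 - 124*√2/7) - 440 = -3359/7 - 124*√2/7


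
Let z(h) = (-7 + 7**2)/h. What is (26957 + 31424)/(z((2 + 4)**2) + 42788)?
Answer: 350286/256735 ≈ 1.3644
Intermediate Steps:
z(h) = 42/h (z(h) = (-7 + 49)/h = 42/h)
(26957 + 31424)/(z((2 + 4)**2) + 42788) = (26957 + 31424)/(42/((2 + 4)**2) + 42788) = 58381/(42/(6**2) + 42788) = 58381/(42/36 + 42788) = 58381/(42*(1/36) + 42788) = 58381/(7/6 + 42788) = 58381/(256735/6) = 58381*(6/256735) = 350286/256735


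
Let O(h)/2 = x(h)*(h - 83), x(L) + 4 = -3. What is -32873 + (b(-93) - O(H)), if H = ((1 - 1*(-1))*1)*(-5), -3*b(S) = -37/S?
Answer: -9534862/279 ≈ -34175.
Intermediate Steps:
b(S) = 37/(3*S) (b(S) = -(-37)/(3*S) = 37/(3*S))
x(L) = -7 (x(L) = -4 - 3 = -7)
H = -10 (H = ((1 + 1)*1)*(-5) = (2*1)*(-5) = 2*(-5) = -10)
O(h) = 1162 - 14*h (O(h) = 2*(-7*(h - 83)) = 2*(-7*(-83 + h)) = 2*(581 - 7*h) = 1162 - 14*h)
-32873 + (b(-93) - O(H)) = -32873 + ((37/3)/(-93) - (1162 - 14*(-10))) = -32873 + ((37/3)*(-1/93) - (1162 + 140)) = -32873 + (-37/279 - 1*1302) = -32873 + (-37/279 - 1302) = -32873 - 363295/279 = -9534862/279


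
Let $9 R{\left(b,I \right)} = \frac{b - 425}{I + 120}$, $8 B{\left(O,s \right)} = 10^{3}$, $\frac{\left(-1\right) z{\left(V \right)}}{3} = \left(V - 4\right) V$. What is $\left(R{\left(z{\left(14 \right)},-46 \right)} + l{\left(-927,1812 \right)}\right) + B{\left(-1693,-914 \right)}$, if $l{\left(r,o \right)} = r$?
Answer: $- \frac{534977}{666} \approx -803.27$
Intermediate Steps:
$z{\left(V \right)} = - 3 V \left(-4 + V\right)$ ($z{\left(V \right)} = - 3 \left(V - 4\right) V = - 3 \left(-4 + V\right) V = - 3 V \left(-4 + V\right)$)
$B{\left(O,s \right)} = 125$ ($B{\left(O,s \right)} = \frac{10^{3}}{8} = \frac{1}{8} \cdot 1000 = 125$)
$R{\left(b,I \right)} = \frac{-425 + b}{9 \left(120 + I\right)}$ ($R{\left(b,I \right)} = \frac{\left(b - 425\right) \frac{1}{I + 120}}{9} = \frac{\left(-425 + b\right) \frac{1}{120 + I}}{9} = \frac{\frac{1}{120 + I} \left(-425 + b\right)}{9} = \frac{-425 + b}{9 \left(120 + I\right)}$)
$\left(R{\left(z{\left(14 \right)},-46 \right)} + l{\left(-927,1812 \right)}\right) + B{\left(-1693,-914 \right)} = \left(\frac{-425 + 3 \cdot 14 \left(4 - 14\right)}{9 \left(120 - 46\right)} - 927\right) + 125 = \left(\frac{-425 + 3 \cdot 14 \left(4 - 14\right)}{9 \cdot 74} - 927\right) + 125 = \left(\frac{1}{9} \cdot \frac{1}{74} \left(-425 + 3 \cdot 14 \left(-10\right)\right) - 927\right) + 125 = \left(\frac{1}{9} \cdot \frac{1}{74} \left(-425 - 420\right) - 927\right) + 125 = \left(\frac{1}{9} \cdot \frac{1}{74} \left(-845\right) - 927\right) + 125 = \left(- \frac{845}{666} - 927\right) + 125 = - \frac{618227}{666} + 125 = - \frac{534977}{666}$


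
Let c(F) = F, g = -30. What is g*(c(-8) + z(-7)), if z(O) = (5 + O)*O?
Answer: -180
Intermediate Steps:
z(O) = O*(5 + O)
g*(c(-8) + z(-7)) = -30*(-8 - 7*(5 - 7)) = -30*(-8 - 7*(-2)) = -30*(-8 + 14) = -30*6 = -180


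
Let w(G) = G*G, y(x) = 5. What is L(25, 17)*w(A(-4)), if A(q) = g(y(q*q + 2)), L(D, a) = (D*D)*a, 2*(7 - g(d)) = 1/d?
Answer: 2023425/4 ≈ 5.0586e+5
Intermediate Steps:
g(d) = 7 - 1/(2*d)
L(D, a) = a*D² (L(D, a) = D²*a = a*D²)
A(q) = 69/10 (A(q) = 7 - ½/5 = 7 - ½*⅕ = 7 - ⅒ = 69/10)
w(G) = G²
L(25, 17)*w(A(-4)) = (17*25²)*(69/10)² = (17*625)*(4761/100) = 10625*(4761/100) = 2023425/4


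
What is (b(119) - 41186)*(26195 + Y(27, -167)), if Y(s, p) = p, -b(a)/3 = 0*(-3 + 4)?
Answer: -1071989208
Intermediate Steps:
b(a) = 0 (b(a) = -0*(-3 + 4) = -0 = -3*0 = 0)
(b(119) - 41186)*(26195 + Y(27, -167)) = (0 - 41186)*(26195 - 167) = -41186*26028 = -1071989208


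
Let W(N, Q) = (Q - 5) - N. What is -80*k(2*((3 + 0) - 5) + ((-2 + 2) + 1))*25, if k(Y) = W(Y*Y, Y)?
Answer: 34000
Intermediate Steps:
W(N, Q) = -5 + Q - N (W(N, Q) = (-5 + Q) - N = -5 + Q - N)
k(Y) = -5 + Y - Y² (k(Y) = -5 + Y - Y*Y = -5 + Y - Y²)
-80*k(2*((3 + 0) - 5) + ((-2 + 2) + 1))*25 = -80*(-5 + (2*((3 + 0) - 5) + ((-2 + 2) + 1)) - (2*((3 + 0) - 5) + ((-2 + 2) + 1))²)*25 = -80*(-5 + (2*(3 - 5) + (0 + 1)) - (2*(3 - 5) + (0 + 1))²)*25 = -80*(-5 + (2*(-2) + 1) - (2*(-2) + 1)²)*25 = -80*(-5 + (-4 + 1) - (-4 + 1)²)*25 = -80*(-5 - 3 - 1*(-3)²)*25 = -80*(-5 - 3 - 1*9)*25 = -80*(-5 - 3 - 9)*25 = -80*(-17)*25 = 1360*25 = 34000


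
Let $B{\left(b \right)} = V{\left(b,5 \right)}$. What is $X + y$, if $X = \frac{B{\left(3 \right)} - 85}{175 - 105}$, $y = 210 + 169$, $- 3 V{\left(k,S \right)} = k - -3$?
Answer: $\frac{26443}{70} \approx 377.76$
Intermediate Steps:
$V{\left(k,S \right)} = -1 - \frac{k}{3}$ ($V{\left(k,S \right)} = - \frac{k - -3}{3} = - \frac{k + 3}{3} = - \frac{3 + k}{3} = -1 - \frac{k}{3}$)
$B{\left(b \right)} = -1 - \frac{b}{3}$
$y = 379$
$X = - \frac{87}{70}$ ($X = \frac{\left(-1 - 1\right) - 85}{175 - 105} = \frac{\left(-1 - 1\right) - 85}{70} = \left(-2 - 85\right) \frac{1}{70} = \left(-87\right) \frac{1}{70} = - \frac{87}{70} \approx -1.2429$)
$X + y = - \frac{87}{70} + 379 = \frac{26443}{70}$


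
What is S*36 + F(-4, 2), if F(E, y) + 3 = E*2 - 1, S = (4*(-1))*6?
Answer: -876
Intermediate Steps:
S = -24 (S = -4*6 = -24)
F(E, y) = -4 + 2*E (F(E, y) = -3 + (E*2 - 1) = -3 + (2*E - 1) = -3 + (-1 + 2*E) = -4 + 2*E)
S*36 + F(-4, 2) = -24*36 + (-4 + 2*(-4)) = -864 + (-4 - 8) = -864 - 12 = -876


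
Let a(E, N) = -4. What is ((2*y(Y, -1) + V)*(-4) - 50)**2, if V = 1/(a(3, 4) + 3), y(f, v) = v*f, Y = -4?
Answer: 6084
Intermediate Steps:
y(f, v) = f*v
V = -1 (V = 1/(-4 + 3) = 1/(-1) = -1)
((2*y(Y, -1) + V)*(-4) - 50)**2 = ((2*(-4*(-1)) - 1)*(-4) - 50)**2 = ((2*4 - 1)*(-4) - 50)**2 = ((8 - 1)*(-4) - 50)**2 = (7*(-4) - 50)**2 = (-28 - 50)**2 = (-78)**2 = 6084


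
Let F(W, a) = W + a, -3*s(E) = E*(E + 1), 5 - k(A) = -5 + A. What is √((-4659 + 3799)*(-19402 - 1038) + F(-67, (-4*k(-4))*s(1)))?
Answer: √158205333/3 ≈ 4192.7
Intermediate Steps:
k(A) = 10 - A (k(A) = 5 - (-5 + A) = 5 + (5 - A) = 10 - A)
s(E) = -E*(1 + E)/3 (s(E) = -E*(E + 1)/3 = -E*(1 + E)/3)
√((-4659 + 3799)*(-19402 - 1038) + F(-67, (-4*k(-4))*s(1))) = √((-4659 + 3799)*(-19402 - 1038) + (-67 + (-4*(10 - 1*(-4)))*(-⅓*1*(1 + 1)))) = √(-860*(-20440) + (-67 + (-4*(10 + 4))*(-⅓*1*2))) = √(17578400 + (-67 - 4*14*(-⅔))) = √(17578400 + (-67 - 56*(-⅔))) = √(17578400 + (-67 + 112/3)) = √(17578400 - 89/3) = √(52735111/3) = √158205333/3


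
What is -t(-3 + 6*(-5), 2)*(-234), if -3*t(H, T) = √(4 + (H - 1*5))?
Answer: -78*I*√34 ≈ -454.81*I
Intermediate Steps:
t(H, T) = -√(-1 + H)/3 (t(H, T) = -√(4 + (H - 1*5))/3 = -√(4 + (H - 5))/3 = -√(4 + (-5 + H))/3 = -√(-1 + H)/3)
-t(-3 + 6*(-5), 2)*(-234) = -(-√(-1 + (-3 + 6*(-5)))/3)*(-234) = -(-√(-1 + (-3 - 30))/3)*(-234) = -(-√(-1 - 33)/3)*(-234) = -(-I*√34/3)*(-234) = -78*I*√34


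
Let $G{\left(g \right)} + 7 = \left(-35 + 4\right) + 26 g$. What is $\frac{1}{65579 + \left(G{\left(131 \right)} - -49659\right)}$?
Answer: $\frac{1}{118606} \approx 8.4313 \cdot 10^{-6}$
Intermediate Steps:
$G{\left(g \right)} = -38 + 26 g$ ($G{\left(g \right)} = -7 + \left(\left(-35 + 4\right) + 26 g\right) = -7 + \left(-31 + 26 g\right) = -38 + 26 g$)
$\frac{1}{65579 + \left(G{\left(131 \right)} - -49659\right)} = \frac{1}{65579 + \left(\left(-38 + 26 \cdot 131\right) - -49659\right)} = \frac{1}{65579 + \left(\left(-38 + 3406\right) + 49659\right)} = \frac{1}{65579 + \left(3368 + 49659\right)} = \frac{1}{65579 + 53027} = \frac{1}{118606}$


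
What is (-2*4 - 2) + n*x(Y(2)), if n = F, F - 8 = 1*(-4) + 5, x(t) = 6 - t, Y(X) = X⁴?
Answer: -100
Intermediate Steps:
F = 9 (F = 8 + (1*(-4) + 5) = 8 + (-4 + 5) = 8 + 1 = 9)
n = 9
(-2*4 - 2) + n*x(Y(2)) = (-2*4 - 2) + 9*(6 - 1*2⁴) = (-8 - 2) + 9*(6 - 1*16) = -10 + 9*(6 - 16) = -10 + 9*(-10) = -10 - 90 = -100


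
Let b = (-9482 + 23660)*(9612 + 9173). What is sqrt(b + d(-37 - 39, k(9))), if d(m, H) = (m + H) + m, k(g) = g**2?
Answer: sqrt(266333659) ≈ 16320.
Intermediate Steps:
d(m, H) = H + 2*m (d(m, H) = (H + m) + m = H + 2*m)
b = 266333730 (b = 14178*18785 = 266333730)
sqrt(b + d(-37 - 39, k(9))) = sqrt(266333730 + (9**2 + 2*(-37 - 39))) = sqrt(266333730 + (81 + 2*(-76))) = sqrt(266333730 + (81 - 152)) = sqrt(266333730 - 71) = sqrt(266333659)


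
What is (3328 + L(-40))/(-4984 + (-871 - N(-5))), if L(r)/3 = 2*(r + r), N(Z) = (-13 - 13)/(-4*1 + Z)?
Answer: -25632/52721 ≈ -0.48618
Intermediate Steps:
N(Z) = -26/(-4 + Z)
L(r) = 12*r (L(r) = 3*(2*(r + r)) = 3*(2*(2*r)) = 3*(4*r) = 12*r)
(3328 + L(-40))/(-4984 + (-871 - N(-5))) = (3328 + 12*(-40))/(-4984 + (-871 - (-26)/(-4 - 5))) = (3328 - 480)/(-4984 + (-871 - (-26)/(-9))) = 2848/(-4984 + (-871 - (-26)*(-1)/9)) = 2848/(-4984 + (-871 - 1*26/9)) = 2848/(-4984 + (-871 - 26/9)) = 2848/(-4984 - 7865/9) = 2848/(-52721/9) = 2848*(-9/52721) = -25632/52721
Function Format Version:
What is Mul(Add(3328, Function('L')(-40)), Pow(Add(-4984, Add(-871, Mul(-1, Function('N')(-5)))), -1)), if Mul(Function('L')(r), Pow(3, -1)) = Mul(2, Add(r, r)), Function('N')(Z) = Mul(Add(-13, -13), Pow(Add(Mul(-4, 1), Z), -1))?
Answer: Rational(-25632, 52721) ≈ -0.48618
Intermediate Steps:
Function('N')(Z) = Mul(-26, Pow(Add(-4, Z), -1))
Function('L')(r) = Mul(12, r) (Function('L')(r) = Mul(3, Mul(2, Add(r, r))) = Mul(3, Mul(2, Mul(2, r))) = Mul(3, Mul(4, r)) = Mul(12, r))
Mul(Add(3328, Function('L')(-40)), Pow(Add(-4984, Add(-871, Mul(-1, Function('N')(-5)))), -1)) = Mul(Add(3328, Mul(12, -40)), Pow(Add(-4984, Add(-871, Mul(-1, Mul(-26, Pow(Add(-4, -5), -1))))), -1)) = Mul(Add(3328, -480), Pow(Add(-4984, Add(-871, Mul(-1, Mul(-26, Pow(-9, -1))))), -1)) = Mul(2848, Pow(Add(-4984, Add(-871, Mul(-1, Mul(-26, Rational(-1, 9))))), -1)) = Mul(2848, Pow(Add(-4984, Add(-871, Mul(-1, Rational(26, 9)))), -1)) = Mul(2848, Pow(Add(-4984, Add(-871, Rational(-26, 9))), -1)) = Mul(2848, Pow(Add(-4984, Rational(-7865, 9)), -1)) = Mul(2848, Pow(Rational(-52721, 9), -1)) = Mul(2848, Rational(-9, 52721)) = Rational(-25632, 52721)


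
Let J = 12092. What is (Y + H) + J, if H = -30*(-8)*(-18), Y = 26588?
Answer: 34360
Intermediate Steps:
H = -4320 (H = 240*(-18) = -4320)
(Y + H) + J = (26588 - 4320) + 12092 = 22268 + 12092 = 34360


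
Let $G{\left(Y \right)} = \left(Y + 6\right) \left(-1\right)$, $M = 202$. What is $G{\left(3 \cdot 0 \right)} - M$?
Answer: $-208$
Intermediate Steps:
$G{\left(Y \right)} = -6 - Y$ ($G{\left(Y \right)} = \left(6 + Y\right) \left(-1\right) = -6 - Y$)
$G{\left(3 \cdot 0 \right)} - M = \left(-6 - 3 \cdot 0\right) - 202 = \left(-6 - 0\right) - 202 = \left(-6 + 0\right) - 202 = -6 - 202 = -208$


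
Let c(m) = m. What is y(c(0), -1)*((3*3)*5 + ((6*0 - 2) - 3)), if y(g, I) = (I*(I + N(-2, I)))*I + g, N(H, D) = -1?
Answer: -80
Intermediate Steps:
y(g, I) = g + I²*(-1 + I) (y(g, I) = (I*(I - 1))*I + g = (I*(-1 + I))*I + g = I²*(-1 + I) + g = g + I²*(-1 + I))
y(c(0), -1)*((3*3)*5 + ((6*0 - 2) - 3)) = (0 + (-1)³ - 1*(-1)²)*((3*3)*5 + ((6*0 - 2) - 3)) = (0 - 1 - 1*1)*(9*5 + ((0 - 2) - 3)) = (0 - 1 - 1)*(45 + (-2 - 3)) = -2*(45 - 5) = -2*40 = -80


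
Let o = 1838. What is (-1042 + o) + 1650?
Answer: 2446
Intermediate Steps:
(-1042 + o) + 1650 = (-1042 + 1838) + 1650 = 796 + 1650 = 2446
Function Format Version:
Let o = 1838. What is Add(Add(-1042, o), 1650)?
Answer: 2446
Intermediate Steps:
Add(Add(-1042, o), 1650) = Add(Add(-1042, 1838), 1650) = Add(796, 1650) = 2446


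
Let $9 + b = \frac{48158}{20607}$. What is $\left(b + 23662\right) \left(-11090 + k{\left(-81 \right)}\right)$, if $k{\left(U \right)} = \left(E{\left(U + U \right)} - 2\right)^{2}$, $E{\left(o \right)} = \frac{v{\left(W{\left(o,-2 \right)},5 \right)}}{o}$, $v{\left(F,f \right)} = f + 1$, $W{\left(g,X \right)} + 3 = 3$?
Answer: $- \frac{3939494107183465}{15022503} \approx -2.6224 \cdot 10^{8}$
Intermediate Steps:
$W{\left(g,X \right)} = 0$ ($W{\left(g,X \right)} = -3 + 3 = 0$)
$v{\left(F,f \right)} = 1 + f$
$E{\left(o \right)} = \frac{6}{o}$ ($E{\left(o \right)} = \frac{1 + 5}{o} = \frac{6}{o}$)
$b = - \frac{137305}{20607}$ ($b = -9 + \frac{48158}{20607} = - \frac{137305}{20607} \approx -6.663$)
$k{\left(U \right)} = \left(-2 + \frac{3}{U}\right)^{2}$ ($k{\left(U \right)} = \left(\frac{6}{U + U} - 2\right)^{2} = \left(\frac{6}{2 U} - 2\right)^{2} = \left(6 \frac{1}{2 U} - 2\right)^{2} = \left(\frac{3}{U} - 2\right)^{2} = \left(-2 + \frac{3}{U}\right)^{2}$)
$\left(b + 23662\right) \left(-11090 + k{\left(-81 \right)}\right) = \left(- \frac{137305}{20607} + 23662\right) \left(-11090 + \frac{\left(-3 + 2 \left(-81\right)\right)^{2}}{6561}\right) = \frac{487465529 \left(-11090 + \frac{\left(-3 - 162\right)^{2}}{6561}\right)}{20607} = \frac{487465529 \left(-11090 + \frac{\left(-165\right)^{2}}{6561}\right)}{20607} = \frac{487465529 \left(-11090 + \frac{1}{6561} \cdot 27225\right)}{20607} = \frac{487465529 \left(-11090 + \frac{3025}{729}\right)}{20607} = \frac{487465529}{20607} \left(- \frac{8081585}{729}\right) = - \frac{3939494107183465}{15022503}$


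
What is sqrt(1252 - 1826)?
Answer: I*sqrt(574) ≈ 23.958*I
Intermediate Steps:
sqrt(1252 - 1826) = sqrt(-574) = I*sqrt(574)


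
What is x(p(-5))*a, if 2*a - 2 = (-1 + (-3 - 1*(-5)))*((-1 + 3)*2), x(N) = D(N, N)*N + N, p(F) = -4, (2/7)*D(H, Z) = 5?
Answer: -222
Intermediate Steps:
D(H, Z) = 35/2 (D(H, Z) = (7/2)*5 = 35/2)
x(N) = 37*N/2 (x(N) = 35*N/2 + N = 37*N/2)
a = 3 (a = 1 + ((-1 + (-3 - 1*(-5)))*((-1 + 3)*2))/2 = 1 + ((-1 + (-3 + 5))*(2*2))/2 = 1 + ((-1 + 2)*4)/2 = 1 + (1*4)/2 = 1 + (½)*4 = 1 + 2 = 3)
x(p(-5))*a = ((37/2)*(-4))*3 = -74*3 = -222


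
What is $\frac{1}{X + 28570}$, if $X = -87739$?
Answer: $- \frac{1}{59169} \approx -1.6901 \cdot 10^{-5}$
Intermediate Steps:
$\frac{1}{X + 28570} = \frac{1}{-87739 + 28570} = \frac{1}{-59169} = - \frac{1}{59169}$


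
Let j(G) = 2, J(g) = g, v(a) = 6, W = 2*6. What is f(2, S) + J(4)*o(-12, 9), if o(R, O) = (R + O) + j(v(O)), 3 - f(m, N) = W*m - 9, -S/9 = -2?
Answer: -16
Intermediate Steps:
W = 12
S = 18 (S = -9*(-2) = 18)
f(m, N) = 12 - 12*m (f(m, N) = 3 - (12*m - 9) = 3 - (-9 + 12*m) = 3 + (9 - 12*m) = 12 - 12*m)
o(R, O) = 2 + O + R (o(R, O) = (R + O) + 2 = (O + R) + 2 = 2 + O + R)
f(2, S) + J(4)*o(-12, 9) = (12 - 12*2) + 4*(2 + 9 - 12) = (12 - 24) + 4*(-1) = -12 - 4 = -16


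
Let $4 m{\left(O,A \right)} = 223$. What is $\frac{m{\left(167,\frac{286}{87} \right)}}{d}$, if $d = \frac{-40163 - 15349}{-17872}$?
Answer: $\frac{249091}{13878} \approx 17.949$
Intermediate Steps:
$m{\left(O,A \right)} = \frac{223}{4}$ ($m{\left(O,A \right)} = \frac{1}{4} \cdot 223 = \frac{223}{4}$)
$d = \frac{6939}{2234}$ ($d = \left(-40163 - 15349\right) \left(- \frac{1}{17872}\right) = \left(-55512\right) \left(- \frac{1}{17872}\right) = \frac{6939}{2234} \approx 3.1061$)
$\frac{m{\left(167,\frac{286}{87} \right)}}{d} = \frac{223}{4 \cdot \frac{6939}{2234}} = \frac{223}{4} \cdot \frac{2234}{6939} = \frac{249091}{13878}$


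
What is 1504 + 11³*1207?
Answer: 1608021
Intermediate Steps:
1504 + 11³*1207 = 1504 + 1331*1207 = 1504 + 1606517 = 1608021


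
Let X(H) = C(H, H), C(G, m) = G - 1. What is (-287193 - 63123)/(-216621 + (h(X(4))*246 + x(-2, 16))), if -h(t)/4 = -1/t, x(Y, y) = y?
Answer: 350316/216277 ≈ 1.6198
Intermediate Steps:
C(G, m) = -1 + G
X(H) = -1 + H
h(t) = 4/t (h(t) = -(-4)/t = 4/t)
(-287193 - 63123)/(-216621 + (h(X(4))*246 + x(-2, 16))) = (-287193 - 63123)/(-216621 + ((4/(-1 + 4))*246 + 16)) = -350316/(-216621 + ((4/3)*246 + 16)) = -350316/(-216621 + (328 + 16)) = -350316/(-216621 + 344) = -350316/(-216277) = -350316*(-1/216277) = 350316/216277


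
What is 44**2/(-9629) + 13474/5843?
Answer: 118429098/56262247 ≈ 2.1049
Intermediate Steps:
44**2/(-9629) + 13474/5843 = 1936*(-1/9629) + 13474*(1/5843) = -1936/9629 + 13474/5843 = 118429098/56262247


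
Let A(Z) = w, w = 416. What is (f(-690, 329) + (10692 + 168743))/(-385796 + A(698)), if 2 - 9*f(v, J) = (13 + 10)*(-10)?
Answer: -1615147/3468420 ≈ -0.46567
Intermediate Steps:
f(v, J) = 232/9 (f(v, J) = 2/9 - (13 + 10)*(-10)/9 = 2/9 - 23*(-10)/9 = 2/9 - 1/9*(-230) = 2/9 + 230/9 = 232/9)
A(Z) = 416
(f(-690, 329) + (10692 + 168743))/(-385796 + A(698)) = (232/9 + (10692 + 168743))/(-385796 + 416) = (232/9 + 179435)/(-385380) = (1615147/9)*(-1/385380) = -1615147/3468420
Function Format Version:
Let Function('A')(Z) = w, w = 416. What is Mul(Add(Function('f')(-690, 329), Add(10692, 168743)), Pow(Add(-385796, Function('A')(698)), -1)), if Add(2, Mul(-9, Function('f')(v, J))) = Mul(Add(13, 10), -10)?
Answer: Rational(-1615147, 3468420) ≈ -0.46567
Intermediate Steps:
Function('f')(v, J) = Rational(232, 9) (Function('f')(v, J) = Add(Rational(2, 9), Mul(Rational(-1, 9), Mul(Add(13, 10), -10))) = Add(Rational(2, 9), Mul(Rational(-1, 9), Mul(23, -10))) = Add(Rational(2, 9), Mul(Rational(-1, 9), -230)) = Add(Rational(2, 9), Rational(230, 9)) = Rational(232, 9))
Function('A')(Z) = 416
Mul(Add(Function('f')(-690, 329), Add(10692, 168743)), Pow(Add(-385796, Function('A')(698)), -1)) = Mul(Add(Rational(232, 9), Add(10692, 168743)), Pow(Add(-385796, 416), -1)) = Mul(Add(Rational(232, 9), 179435), Pow(-385380, -1)) = Mul(Rational(1615147, 9), Rational(-1, 385380)) = Rational(-1615147, 3468420)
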